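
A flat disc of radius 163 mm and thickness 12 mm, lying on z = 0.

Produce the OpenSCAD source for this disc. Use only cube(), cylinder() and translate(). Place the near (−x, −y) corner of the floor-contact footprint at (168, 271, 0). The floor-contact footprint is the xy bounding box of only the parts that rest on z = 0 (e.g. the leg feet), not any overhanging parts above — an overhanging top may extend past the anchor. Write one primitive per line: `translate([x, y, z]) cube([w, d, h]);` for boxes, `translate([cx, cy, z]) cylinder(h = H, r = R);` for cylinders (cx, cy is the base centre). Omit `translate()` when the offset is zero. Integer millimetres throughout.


translate([331, 434, 0]) cylinder(h = 12, r = 163);


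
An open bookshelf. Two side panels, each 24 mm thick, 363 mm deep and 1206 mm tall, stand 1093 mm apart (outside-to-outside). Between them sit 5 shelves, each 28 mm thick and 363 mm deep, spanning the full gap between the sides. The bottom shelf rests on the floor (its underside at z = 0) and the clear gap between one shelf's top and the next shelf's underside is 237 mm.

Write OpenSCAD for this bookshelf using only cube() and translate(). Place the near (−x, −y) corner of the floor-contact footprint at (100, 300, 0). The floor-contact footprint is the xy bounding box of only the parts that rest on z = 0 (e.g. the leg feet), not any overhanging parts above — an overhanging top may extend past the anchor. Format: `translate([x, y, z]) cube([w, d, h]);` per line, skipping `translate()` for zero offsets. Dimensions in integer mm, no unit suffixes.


translate([100, 300, 0]) cube([24, 363, 1206]);
translate([1169, 300, 0]) cube([24, 363, 1206]);
translate([124, 300, 0]) cube([1045, 363, 28]);
translate([124, 300, 265]) cube([1045, 363, 28]);
translate([124, 300, 530]) cube([1045, 363, 28]);
translate([124, 300, 795]) cube([1045, 363, 28]);
translate([124, 300, 1060]) cube([1045, 363, 28]);


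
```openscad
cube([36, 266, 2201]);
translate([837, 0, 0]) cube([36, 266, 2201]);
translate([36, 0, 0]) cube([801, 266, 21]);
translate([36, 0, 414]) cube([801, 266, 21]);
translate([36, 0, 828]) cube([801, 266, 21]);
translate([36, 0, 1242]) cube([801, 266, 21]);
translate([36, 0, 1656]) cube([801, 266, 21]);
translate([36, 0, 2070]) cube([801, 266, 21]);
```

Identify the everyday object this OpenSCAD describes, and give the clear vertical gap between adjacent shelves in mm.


A bookshelf. The clear shelf gap is 393 mm.

Two tall side panels with 6 horizontal boards between them — a bookshelf. The first two shelf undersides are at z = 0 and z = 414; with shelf thickness 21, the clear gap is 414 − 0 − 21 = 393 mm.


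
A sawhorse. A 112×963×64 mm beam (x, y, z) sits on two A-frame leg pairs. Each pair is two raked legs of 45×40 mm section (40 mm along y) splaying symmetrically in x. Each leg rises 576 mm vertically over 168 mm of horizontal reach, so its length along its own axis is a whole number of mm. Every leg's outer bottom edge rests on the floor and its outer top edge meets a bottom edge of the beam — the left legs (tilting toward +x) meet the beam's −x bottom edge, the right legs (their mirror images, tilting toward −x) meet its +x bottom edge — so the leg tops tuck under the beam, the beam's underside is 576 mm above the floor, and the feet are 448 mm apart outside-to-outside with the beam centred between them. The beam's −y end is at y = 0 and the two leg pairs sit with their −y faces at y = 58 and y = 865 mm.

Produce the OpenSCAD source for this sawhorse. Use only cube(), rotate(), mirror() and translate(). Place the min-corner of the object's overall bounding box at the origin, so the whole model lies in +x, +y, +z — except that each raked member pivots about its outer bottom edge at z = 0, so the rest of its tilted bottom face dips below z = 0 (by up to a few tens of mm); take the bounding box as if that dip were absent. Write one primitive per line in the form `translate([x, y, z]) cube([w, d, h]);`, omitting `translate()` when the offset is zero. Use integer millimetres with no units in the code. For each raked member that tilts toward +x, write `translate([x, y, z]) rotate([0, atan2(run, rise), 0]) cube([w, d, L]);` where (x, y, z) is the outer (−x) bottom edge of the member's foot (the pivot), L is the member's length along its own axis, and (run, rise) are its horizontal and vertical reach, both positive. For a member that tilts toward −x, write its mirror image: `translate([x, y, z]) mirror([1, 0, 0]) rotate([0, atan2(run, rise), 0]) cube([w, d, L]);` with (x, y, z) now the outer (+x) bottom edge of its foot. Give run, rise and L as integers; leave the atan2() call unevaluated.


// leg length = √(168² + 576²) = 600
// right-leg outer foot x = 2·168 + 112 = 448
// beam min-corner = (168, 0, 576)
translate([168, 0, 576]) cube([112, 963, 64]);
translate([0, 58, 0]) rotate([0, atan2(168, 576), 0]) cube([45, 40, 600]);
translate([448, 58, 0]) mirror([1, 0, 0]) rotate([0, atan2(168, 576), 0]) cube([45, 40, 600]);
translate([0, 865, 0]) rotate([0, atan2(168, 576), 0]) cube([45, 40, 600]);
translate([448, 865, 0]) mirror([1, 0, 0]) rotate([0, atan2(168, 576), 0]) cube([45, 40, 600]);


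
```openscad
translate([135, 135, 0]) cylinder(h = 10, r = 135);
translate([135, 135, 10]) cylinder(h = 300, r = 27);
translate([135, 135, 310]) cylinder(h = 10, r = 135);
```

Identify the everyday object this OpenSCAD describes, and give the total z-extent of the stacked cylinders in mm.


A spool. The overall height is 320 mm.

Three coaxial cylinders, large–small–large — a spool. Two 10 mm flanges and a 300 mm core give 10 + 300 + 10 = 320 mm.


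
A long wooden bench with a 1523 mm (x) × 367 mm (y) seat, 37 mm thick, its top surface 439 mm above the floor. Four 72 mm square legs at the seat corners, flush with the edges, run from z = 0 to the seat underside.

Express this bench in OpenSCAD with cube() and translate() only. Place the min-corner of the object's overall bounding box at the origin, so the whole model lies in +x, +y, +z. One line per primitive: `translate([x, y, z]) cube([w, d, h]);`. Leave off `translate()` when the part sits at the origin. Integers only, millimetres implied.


translate([0, 0, 402]) cube([1523, 367, 37]);
cube([72, 72, 402]);
translate([0, 295, 0]) cube([72, 72, 402]);
translate([1451, 0, 0]) cube([72, 72, 402]);
translate([1451, 295, 0]) cube([72, 72, 402]);


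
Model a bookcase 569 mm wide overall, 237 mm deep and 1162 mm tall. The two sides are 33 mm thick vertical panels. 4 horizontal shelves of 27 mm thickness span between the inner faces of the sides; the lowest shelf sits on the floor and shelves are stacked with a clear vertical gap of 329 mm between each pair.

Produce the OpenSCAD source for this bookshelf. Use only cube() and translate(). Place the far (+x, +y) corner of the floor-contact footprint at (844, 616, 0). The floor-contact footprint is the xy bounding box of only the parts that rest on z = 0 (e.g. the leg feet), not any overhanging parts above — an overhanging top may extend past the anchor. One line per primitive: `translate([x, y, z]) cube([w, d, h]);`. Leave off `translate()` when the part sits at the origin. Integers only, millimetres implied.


translate([275, 379, 0]) cube([33, 237, 1162]);
translate([811, 379, 0]) cube([33, 237, 1162]);
translate([308, 379, 0]) cube([503, 237, 27]);
translate([308, 379, 356]) cube([503, 237, 27]);
translate([308, 379, 712]) cube([503, 237, 27]);
translate([308, 379, 1068]) cube([503, 237, 27]);


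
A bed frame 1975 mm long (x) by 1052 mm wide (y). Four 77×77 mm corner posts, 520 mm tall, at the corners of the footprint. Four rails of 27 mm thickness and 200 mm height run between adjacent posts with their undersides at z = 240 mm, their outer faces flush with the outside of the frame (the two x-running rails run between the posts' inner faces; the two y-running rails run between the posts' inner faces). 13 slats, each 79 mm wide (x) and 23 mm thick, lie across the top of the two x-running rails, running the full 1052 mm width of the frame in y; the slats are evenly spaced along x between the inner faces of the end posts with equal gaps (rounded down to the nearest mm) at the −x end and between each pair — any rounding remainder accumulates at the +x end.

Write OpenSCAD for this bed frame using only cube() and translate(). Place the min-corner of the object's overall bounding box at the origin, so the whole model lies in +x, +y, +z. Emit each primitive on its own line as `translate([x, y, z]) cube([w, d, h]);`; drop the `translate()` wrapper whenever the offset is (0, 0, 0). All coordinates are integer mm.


cube([77, 77, 520]);
translate([0, 975, 0]) cube([77, 77, 520]);
translate([1898, 0, 0]) cube([77, 77, 520]);
translate([1898, 975, 0]) cube([77, 77, 520]);
translate([77, 0, 240]) cube([1821, 27, 200]);
translate([77, 1025, 240]) cube([1821, 27, 200]);
translate([0, 77, 240]) cube([27, 898, 200]);
translate([1948, 77, 240]) cube([27, 898, 200]);
translate([133, 0, 440]) cube([79, 1052, 23]);
translate([268, 0, 440]) cube([79, 1052, 23]);
translate([403, 0, 440]) cube([79, 1052, 23]);
translate([538, 0, 440]) cube([79, 1052, 23]);
translate([673, 0, 440]) cube([79, 1052, 23]);
translate([808, 0, 440]) cube([79, 1052, 23]);
translate([943, 0, 440]) cube([79, 1052, 23]);
translate([1078, 0, 440]) cube([79, 1052, 23]);
translate([1213, 0, 440]) cube([79, 1052, 23]);
translate([1348, 0, 440]) cube([79, 1052, 23]);
translate([1483, 0, 440]) cube([79, 1052, 23]);
translate([1618, 0, 440]) cube([79, 1052, 23]);
translate([1753, 0, 440]) cube([79, 1052, 23]);


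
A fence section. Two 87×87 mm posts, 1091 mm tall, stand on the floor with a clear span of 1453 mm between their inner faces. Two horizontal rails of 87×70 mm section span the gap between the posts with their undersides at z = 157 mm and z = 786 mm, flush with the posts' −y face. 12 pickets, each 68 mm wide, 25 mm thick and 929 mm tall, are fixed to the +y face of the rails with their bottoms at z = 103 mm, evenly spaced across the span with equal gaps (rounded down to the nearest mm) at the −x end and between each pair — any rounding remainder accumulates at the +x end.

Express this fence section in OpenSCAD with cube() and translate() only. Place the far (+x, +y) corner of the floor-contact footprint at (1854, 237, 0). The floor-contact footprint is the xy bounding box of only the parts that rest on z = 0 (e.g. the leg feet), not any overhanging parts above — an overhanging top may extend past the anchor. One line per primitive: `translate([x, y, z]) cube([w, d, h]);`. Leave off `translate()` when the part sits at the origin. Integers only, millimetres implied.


translate([227, 150, 0]) cube([87, 87, 1091]);
translate([1767, 150, 0]) cube([87, 87, 1091]);
translate([314, 150, 157]) cube([1453, 87, 70]);
translate([314, 150, 786]) cube([1453, 87, 70]);
translate([363, 237, 103]) cube([68, 25, 929]);
translate([480, 237, 103]) cube([68, 25, 929]);
translate([597, 237, 103]) cube([68, 25, 929]);
translate([714, 237, 103]) cube([68, 25, 929]);
translate([831, 237, 103]) cube([68, 25, 929]);
translate([948, 237, 103]) cube([68, 25, 929]);
translate([1065, 237, 103]) cube([68, 25, 929]);
translate([1182, 237, 103]) cube([68, 25, 929]);
translate([1299, 237, 103]) cube([68, 25, 929]);
translate([1416, 237, 103]) cube([68, 25, 929]);
translate([1533, 237, 103]) cube([68, 25, 929]);
translate([1650, 237, 103]) cube([68, 25, 929]);


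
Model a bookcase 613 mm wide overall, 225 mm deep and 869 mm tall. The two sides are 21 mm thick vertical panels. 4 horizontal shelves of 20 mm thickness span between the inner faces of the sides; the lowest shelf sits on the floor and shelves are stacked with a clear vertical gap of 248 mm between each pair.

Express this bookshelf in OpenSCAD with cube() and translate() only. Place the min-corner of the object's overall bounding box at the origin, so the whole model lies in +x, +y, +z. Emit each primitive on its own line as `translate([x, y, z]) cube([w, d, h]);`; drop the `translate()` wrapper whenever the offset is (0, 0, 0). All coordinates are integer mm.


cube([21, 225, 869]);
translate([592, 0, 0]) cube([21, 225, 869]);
translate([21, 0, 0]) cube([571, 225, 20]);
translate([21, 0, 268]) cube([571, 225, 20]);
translate([21, 0, 536]) cube([571, 225, 20]);
translate([21, 0, 804]) cube([571, 225, 20]);


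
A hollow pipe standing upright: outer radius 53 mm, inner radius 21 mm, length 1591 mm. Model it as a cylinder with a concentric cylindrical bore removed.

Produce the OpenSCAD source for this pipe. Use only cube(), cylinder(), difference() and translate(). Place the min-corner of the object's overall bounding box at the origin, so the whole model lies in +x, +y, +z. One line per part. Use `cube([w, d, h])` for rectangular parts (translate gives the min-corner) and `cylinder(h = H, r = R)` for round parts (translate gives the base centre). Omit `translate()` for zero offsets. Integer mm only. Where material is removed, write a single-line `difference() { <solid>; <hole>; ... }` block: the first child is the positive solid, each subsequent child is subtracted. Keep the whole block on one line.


difference() { translate([53, 53, 0]) cylinder(h = 1591, r = 53); translate([53, 53, 0]) cylinder(h = 1591, r = 21); }


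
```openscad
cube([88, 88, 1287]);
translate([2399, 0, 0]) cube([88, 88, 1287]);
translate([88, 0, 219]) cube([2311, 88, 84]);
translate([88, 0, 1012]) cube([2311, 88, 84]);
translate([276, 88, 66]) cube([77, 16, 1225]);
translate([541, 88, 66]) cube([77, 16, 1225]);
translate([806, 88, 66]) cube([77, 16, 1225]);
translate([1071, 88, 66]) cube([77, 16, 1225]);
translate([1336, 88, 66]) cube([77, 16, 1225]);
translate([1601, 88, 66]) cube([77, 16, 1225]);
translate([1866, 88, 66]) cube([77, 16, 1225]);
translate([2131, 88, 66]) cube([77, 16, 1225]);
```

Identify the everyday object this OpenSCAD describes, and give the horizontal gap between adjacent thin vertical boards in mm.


A fence section. The picket gap is 188 mm.

Two posts, two rails, 8 pickets — a fence section. Span 2311 mm holds 8 pickets of 77 mm with 9 equal gaps: ⌊(2311 − 8·77) / 9⌋ = 188 mm.


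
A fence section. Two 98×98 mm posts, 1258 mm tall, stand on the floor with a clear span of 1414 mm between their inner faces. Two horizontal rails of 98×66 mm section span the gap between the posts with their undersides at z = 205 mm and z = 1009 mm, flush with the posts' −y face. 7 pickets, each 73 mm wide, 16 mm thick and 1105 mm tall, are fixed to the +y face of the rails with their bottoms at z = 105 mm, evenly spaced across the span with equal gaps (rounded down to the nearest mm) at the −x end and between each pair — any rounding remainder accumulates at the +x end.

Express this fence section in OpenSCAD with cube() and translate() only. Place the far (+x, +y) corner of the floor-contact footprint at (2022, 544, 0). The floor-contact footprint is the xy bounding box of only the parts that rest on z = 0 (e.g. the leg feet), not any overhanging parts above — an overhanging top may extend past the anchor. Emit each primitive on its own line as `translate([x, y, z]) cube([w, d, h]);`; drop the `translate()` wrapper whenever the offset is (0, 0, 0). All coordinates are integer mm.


translate([412, 446, 0]) cube([98, 98, 1258]);
translate([1924, 446, 0]) cube([98, 98, 1258]);
translate([510, 446, 205]) cube([1414, 98, 66]);
translate([510, 446, 1009]) cube([1414, 98, 66]);
translate([622, 544, 105]) cube([73, 16, 1105]);
translate([807, 544, 105]) cube([73, 16, 1105]);
translate([992, 544, 105]) cube([73, 16, 1105]);
translate([1177, 544, 105]) cube([73, 16, 1105]);
translate([1362, 544, 105]) cube([73, 16, 1105]);
translate([1547, 544, 105]) cube([73, 16, 1105]);
translate([1732, 544, 105]) cube([73, 16, 1105]);


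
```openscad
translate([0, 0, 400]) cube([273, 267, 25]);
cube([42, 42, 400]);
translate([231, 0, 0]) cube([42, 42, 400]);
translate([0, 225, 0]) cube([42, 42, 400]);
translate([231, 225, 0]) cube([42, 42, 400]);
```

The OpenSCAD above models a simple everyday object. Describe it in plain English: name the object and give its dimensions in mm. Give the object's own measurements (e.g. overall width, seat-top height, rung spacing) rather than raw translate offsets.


A four-legged stool. The seat is a 273×267×25 mm slab whose top surface is at z = 425 mm; four square legs, each 42×42 mm in cross-section, run from the floor (z = 0) to the underside of the seat, each flush with a corner of the seat.


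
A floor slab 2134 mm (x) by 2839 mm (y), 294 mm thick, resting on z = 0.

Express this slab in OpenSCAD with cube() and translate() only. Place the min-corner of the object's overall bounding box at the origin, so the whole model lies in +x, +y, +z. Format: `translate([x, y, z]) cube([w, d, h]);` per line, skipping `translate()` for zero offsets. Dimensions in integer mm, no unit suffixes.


cube([2134, 2839, 294]);


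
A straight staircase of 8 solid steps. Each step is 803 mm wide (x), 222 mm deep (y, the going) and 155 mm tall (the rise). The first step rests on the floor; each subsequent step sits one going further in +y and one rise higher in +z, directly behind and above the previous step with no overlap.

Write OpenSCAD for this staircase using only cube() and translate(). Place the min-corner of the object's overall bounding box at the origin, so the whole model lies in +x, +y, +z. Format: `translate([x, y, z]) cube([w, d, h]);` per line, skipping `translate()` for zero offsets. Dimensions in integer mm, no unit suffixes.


cube([803, 222, 155]);
translate([0, 222, 155]) cube([803, 222, 155]);
translate([0, 444, 310]) cube([803, 222, 155]);
translate([0, 666, 465]) cube([803, 222, 155]);
translate([0, 888, 620]) cube([803, 222, 155]);
translate([0, 1110, 775]) cube([803, 222, 155]);
translate([0, 1332, 930]) cube([803, 222, 155]);
translate([0, 1554, 1085]) cube([803, 222, 155]);


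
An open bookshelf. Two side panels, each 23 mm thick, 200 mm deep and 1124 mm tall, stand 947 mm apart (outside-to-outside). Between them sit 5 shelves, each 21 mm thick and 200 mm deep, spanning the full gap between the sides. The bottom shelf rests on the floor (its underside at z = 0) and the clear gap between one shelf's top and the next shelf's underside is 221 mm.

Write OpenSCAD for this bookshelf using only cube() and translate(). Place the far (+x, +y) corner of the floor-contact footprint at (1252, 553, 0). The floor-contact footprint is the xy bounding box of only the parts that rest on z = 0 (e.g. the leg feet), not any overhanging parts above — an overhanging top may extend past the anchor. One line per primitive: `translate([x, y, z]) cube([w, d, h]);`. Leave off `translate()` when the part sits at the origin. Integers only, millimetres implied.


translate([305, 353, 0]) cube([23, 200, 1124]);
translate([1229, 353, 0]) cube([23, 200, 1124]);
translate([328, 353, 0]) cube([901, 200, 21]);
translate([328, 353, 242]) cube([901, 200, 21]);
translate([328, 353, 484]) cube([901, 200, 21]);
translate([328, 353, 726]) cube([901, 200, 21]);
translate([328, 353, 968]) cube([901, 200, 21]);


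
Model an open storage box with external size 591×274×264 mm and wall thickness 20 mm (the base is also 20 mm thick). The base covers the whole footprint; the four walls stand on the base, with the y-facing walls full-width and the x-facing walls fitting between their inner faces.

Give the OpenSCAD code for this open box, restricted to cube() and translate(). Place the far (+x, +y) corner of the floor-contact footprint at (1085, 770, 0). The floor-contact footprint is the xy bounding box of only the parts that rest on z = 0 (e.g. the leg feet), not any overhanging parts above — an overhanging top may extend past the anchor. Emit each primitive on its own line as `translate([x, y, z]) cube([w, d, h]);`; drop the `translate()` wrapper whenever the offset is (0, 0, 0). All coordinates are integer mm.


translate([494, 496, 0]) cube([591, 274, 20]);
translate([494, 496, 20]) cube([591, 20, 244]);
translate([494, 750, 20]) cube([591, 20, 244]);
translate([494, 516, 20]) cube([20, 234, 244]);
translate([1065, 516, 20]) cube([20, 234, 244]);


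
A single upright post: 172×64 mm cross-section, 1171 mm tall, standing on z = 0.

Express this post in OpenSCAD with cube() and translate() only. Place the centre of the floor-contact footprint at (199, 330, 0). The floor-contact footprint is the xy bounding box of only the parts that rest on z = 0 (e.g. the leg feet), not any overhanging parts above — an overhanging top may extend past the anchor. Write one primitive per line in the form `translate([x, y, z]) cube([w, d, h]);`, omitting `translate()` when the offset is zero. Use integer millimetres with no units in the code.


translate([113, 298, 0]) cube([172, 64, 1171]);


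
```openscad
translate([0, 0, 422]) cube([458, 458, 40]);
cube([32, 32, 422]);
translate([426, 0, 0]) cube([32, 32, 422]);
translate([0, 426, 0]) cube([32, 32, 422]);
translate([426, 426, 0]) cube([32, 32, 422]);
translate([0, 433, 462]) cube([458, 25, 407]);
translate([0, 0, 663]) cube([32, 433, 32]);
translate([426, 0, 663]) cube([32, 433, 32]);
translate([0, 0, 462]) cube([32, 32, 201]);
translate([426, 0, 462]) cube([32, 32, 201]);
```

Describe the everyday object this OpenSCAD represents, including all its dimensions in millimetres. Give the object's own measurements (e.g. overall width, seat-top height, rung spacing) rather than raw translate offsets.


A chair. The seat is a 458×458×40 mm slab with its top at z = 462 mm, on four 32×32 mm corner legs (flush with the seat edges, standing on z = 0). A flat backrest 25 mm thick, 407 mm tall, spans the full seat width and rises from the seat top along its +y edge, rear face flush with the rear of the seat. Two armrests of 32×32 mm section run along each side from the seat's front edge to the front of the backrest, top faces 233 mm above the seat top and outer faces flush with the seat's x-edges; a 32×32 mm post under the front of each armrest stands on the seat at the front corner.


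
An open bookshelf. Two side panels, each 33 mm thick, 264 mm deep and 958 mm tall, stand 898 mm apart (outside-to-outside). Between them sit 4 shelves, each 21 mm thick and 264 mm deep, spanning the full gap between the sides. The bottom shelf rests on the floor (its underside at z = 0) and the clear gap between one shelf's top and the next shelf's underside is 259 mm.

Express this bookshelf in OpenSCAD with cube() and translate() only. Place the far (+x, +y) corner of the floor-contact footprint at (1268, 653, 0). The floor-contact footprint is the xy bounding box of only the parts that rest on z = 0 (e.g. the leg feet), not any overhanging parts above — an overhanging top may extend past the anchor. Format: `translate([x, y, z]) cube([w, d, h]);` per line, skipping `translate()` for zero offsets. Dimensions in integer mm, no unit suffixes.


translate([370, 389, 0]) cube([33, 264, 958]);
translate([1235, 389, 0]) cube([33, 264, 958]);
translate([403, 389, 0]) cube([832, 264, 21]);
translate([403, 389, 280]) cube([832, 264, 21]);
translate([403, 389, 560]) cube([832, 264, 21]);
translate([403, 389, 840]) cube([832, 264, 21]);


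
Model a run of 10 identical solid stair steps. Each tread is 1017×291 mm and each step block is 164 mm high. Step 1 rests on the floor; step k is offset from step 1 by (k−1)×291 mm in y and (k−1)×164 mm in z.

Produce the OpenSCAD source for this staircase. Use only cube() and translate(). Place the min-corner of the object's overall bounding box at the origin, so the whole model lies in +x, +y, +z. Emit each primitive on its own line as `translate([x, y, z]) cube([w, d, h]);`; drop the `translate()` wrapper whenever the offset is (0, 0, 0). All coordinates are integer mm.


cube([1017, 291, 164]);
translate([0, 291, 164]) cube([1017, 291, 164]);
translate([0, 582, 328]) cube([1017, 291, 164]);
translate([0, 873, 492]) cube([1017, 291, 164]);
translate([0, 1164, 656]) cube([1017, 291, 164]);
translate([0, 1455, 820]) cube([1017, 291, 164]);
translate([0, 1746, 984]) cube([1017, 291, 164]);
translate([0, 2037, 1148]) cube([1017, 291, 164]);
translate([0, 2328, 1312]) cube([1017, 291, 164]);
translate([0, 2619, 1476]) cube([1017, 291, 164]);


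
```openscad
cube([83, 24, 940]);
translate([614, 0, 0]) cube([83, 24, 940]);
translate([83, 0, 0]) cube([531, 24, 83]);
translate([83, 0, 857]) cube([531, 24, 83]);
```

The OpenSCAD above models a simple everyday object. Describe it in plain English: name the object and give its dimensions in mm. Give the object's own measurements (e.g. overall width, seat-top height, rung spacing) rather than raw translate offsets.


A rectangular picture frame lying in the x–z plane (depth along y). The opening is 531 mm wide (x) by 774 mm tall (z), surrounded by a border 83 mm wide on all four sides. The frame is 24 mm deep and is made of two full-height vertical stiles with two horizontal rails fitted between them.


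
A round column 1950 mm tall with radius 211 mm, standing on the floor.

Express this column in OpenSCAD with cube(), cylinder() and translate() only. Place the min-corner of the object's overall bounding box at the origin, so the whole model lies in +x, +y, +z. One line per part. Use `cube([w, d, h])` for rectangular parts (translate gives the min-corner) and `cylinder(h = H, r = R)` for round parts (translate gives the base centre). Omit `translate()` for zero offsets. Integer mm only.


translate([211, 211, 0]) cylinder(h = 1950, r = 211);


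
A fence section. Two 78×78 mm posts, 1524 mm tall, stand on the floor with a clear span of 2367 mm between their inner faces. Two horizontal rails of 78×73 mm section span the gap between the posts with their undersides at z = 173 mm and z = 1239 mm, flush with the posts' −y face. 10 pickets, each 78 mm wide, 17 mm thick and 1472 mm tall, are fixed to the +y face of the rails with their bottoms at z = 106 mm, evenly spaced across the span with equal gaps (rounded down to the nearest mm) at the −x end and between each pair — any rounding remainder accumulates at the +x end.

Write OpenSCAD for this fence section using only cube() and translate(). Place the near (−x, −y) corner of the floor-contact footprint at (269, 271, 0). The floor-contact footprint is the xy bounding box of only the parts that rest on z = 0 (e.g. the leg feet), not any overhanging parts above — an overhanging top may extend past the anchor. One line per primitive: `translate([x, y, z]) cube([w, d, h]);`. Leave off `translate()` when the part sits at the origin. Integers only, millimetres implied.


translate([269, 271, 0]) cube([78, 78, 1524]);
translate([2714, 271, 0]) cube([78, 78, 1524]);
translate([347, 271, 173]) cube([2367, 78, 73]);
translate([347, 271, 1239]) cube([2367, 78, 73]);
translate([491, 349, 106]) cube([78, 17, 1472]);
translate([713, 349, 106]) cube([78, 17, 1472]);
translate([935, 349, 106]) cube([78, 17, 1472]);
translate([1157, 349, 106]) cube([78, 17, 1472]);
translate([1379, 349, 106]) cube([78, 17, 1472]);
translate([1601, 349, 106]) cube([78, 17, 1472]);
translate([1823, 349, 106]) cube([78, 17, 1472]);
translate([2045, 349, 106]) cube([78, 17, 1472]);
translate([2267, 349, 106]) cube([78, 17, 1472]);
translate([2489, 349, 106]) cube([78, 17, 1472]);


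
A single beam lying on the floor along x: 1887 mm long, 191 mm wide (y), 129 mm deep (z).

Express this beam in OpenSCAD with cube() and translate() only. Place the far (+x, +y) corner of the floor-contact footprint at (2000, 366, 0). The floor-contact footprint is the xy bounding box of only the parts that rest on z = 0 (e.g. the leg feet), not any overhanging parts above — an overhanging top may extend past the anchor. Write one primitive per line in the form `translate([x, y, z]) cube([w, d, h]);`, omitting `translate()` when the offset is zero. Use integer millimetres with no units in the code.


translate([113, 175, 0]) cube([1887, 191, 129]);


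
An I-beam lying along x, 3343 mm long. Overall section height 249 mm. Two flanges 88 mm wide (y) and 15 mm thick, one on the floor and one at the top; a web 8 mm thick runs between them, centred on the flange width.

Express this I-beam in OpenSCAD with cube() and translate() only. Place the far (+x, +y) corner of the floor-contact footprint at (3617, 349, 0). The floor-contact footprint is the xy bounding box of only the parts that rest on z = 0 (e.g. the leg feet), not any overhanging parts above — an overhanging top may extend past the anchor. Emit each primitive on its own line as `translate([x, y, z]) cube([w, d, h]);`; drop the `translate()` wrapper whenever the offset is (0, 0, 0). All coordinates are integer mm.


translate([274, 261, 0]) cube([3343, 88, 15]);
translate([274, 301, 15]) cube([3343, 8, 219]);
translate([274, 261, 234]) cube([3343, 88, 15]);


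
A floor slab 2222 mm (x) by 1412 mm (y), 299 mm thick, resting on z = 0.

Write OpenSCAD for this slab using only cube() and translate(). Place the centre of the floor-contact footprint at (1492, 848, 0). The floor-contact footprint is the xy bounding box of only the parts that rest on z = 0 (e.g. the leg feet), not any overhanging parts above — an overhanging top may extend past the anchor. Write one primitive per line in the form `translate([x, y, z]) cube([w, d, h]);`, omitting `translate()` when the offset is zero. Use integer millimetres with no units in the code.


translate([381, 142, 0]) cube([2222, 1412, 299]);


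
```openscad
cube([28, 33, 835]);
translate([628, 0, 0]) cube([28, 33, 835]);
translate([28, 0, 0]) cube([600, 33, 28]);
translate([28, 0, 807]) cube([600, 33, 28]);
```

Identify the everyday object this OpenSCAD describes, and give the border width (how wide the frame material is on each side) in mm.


A picture frame. The border width is 28 mm.

Four thin pieces enclosing a rectangular opening — a picture frame. The two full-height stiles are 835 mm tall; the top rail sits at z = 807 and is 28 mm tall, so the border above the opening is 835 − 807 = 28 mm, matching the stile x-width.


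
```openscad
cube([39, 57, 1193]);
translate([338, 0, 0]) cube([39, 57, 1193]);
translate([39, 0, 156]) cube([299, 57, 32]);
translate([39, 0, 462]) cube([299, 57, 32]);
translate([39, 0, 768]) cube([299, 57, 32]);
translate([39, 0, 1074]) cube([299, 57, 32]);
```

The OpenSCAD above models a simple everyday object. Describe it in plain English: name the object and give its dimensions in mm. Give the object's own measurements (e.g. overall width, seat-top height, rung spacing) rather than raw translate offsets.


A straight ladder. Two 39×57 mm vertical rails, 1193 mm tall, stand 377 mm apart (outside-to-outside) with their front faces coplanar on the −y side. 4 rungs, each 57 mm deep and 32 mm tall, span between the inner faces of the rails, front faces flush with the rails. The lowest rung's underside is at z = 156 mm and rungs are spaced 306 mm apart (underside to underside).


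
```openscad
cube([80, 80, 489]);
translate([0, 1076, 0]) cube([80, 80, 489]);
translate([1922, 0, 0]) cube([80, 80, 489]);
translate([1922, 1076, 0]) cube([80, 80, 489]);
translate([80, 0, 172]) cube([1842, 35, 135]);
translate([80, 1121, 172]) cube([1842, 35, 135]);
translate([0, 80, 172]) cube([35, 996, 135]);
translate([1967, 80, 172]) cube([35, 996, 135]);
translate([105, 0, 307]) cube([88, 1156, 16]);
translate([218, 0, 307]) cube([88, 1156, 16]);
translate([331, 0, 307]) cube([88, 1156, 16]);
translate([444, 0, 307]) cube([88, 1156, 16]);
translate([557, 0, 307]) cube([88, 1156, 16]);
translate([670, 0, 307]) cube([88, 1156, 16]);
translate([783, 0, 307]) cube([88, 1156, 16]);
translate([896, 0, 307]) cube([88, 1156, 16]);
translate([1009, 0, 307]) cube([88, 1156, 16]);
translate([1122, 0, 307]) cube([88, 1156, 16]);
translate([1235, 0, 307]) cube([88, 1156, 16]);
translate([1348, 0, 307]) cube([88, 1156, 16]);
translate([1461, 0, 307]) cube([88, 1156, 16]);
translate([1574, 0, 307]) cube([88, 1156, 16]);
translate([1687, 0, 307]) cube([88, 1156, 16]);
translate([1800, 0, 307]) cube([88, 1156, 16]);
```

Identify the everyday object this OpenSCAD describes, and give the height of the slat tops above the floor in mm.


A bed frame. The slat-top height is 323 mm.

Four posts, four rails, and a row of slats — a bed frame. Slats sit on the rails at z = 172 + 135 = 307; with slat thickness 16, the top is 323 mm.


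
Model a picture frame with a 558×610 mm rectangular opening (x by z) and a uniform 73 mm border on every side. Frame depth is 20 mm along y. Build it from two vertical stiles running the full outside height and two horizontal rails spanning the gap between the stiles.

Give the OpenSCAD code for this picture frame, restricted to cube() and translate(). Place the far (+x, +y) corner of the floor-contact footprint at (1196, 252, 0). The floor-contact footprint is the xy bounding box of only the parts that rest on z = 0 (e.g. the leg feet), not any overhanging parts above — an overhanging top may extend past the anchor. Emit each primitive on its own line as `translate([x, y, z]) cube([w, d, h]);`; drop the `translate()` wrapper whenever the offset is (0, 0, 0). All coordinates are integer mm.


translate([492, 232, 0]) cube([73, 20, 756]);
translate([1123, 232, 0]) cube([73, 20, 756]);
translate([565, 232, 0]) cube([558, 20, 73]);
translate([565, 232, 683]) cube([558, 20, 73]);


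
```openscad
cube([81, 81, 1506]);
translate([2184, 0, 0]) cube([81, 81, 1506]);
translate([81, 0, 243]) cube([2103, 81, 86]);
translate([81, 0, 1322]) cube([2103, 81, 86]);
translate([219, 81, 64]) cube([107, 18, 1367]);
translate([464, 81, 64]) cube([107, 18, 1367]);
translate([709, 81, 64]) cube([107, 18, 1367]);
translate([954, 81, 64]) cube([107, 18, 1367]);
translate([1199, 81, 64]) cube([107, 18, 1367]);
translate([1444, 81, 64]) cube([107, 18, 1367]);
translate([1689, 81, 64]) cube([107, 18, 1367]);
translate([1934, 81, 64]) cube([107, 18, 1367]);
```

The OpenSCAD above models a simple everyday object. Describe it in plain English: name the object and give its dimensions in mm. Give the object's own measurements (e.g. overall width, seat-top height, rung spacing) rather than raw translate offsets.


A fence section. Two 81×81 mm posts, 1506 mm tall, stand on the floor with a clear span of 2103 mm between their inner faces. Two horizontal rails of 81×86 mm section span the gap between the posts with their undersides at z = 243 mm and z = 1322 mm, flush with the posts' −y face. 8 pickets, each 107 mm wide, 18 mm thick and 1367 mm tall, are fixed to the +y face of the rails with their bottoms at z = 64 mm, spaced across the span with a 138 mm gap after the −x post and between neighbouring pickets, with 143 mm left before the +x post.


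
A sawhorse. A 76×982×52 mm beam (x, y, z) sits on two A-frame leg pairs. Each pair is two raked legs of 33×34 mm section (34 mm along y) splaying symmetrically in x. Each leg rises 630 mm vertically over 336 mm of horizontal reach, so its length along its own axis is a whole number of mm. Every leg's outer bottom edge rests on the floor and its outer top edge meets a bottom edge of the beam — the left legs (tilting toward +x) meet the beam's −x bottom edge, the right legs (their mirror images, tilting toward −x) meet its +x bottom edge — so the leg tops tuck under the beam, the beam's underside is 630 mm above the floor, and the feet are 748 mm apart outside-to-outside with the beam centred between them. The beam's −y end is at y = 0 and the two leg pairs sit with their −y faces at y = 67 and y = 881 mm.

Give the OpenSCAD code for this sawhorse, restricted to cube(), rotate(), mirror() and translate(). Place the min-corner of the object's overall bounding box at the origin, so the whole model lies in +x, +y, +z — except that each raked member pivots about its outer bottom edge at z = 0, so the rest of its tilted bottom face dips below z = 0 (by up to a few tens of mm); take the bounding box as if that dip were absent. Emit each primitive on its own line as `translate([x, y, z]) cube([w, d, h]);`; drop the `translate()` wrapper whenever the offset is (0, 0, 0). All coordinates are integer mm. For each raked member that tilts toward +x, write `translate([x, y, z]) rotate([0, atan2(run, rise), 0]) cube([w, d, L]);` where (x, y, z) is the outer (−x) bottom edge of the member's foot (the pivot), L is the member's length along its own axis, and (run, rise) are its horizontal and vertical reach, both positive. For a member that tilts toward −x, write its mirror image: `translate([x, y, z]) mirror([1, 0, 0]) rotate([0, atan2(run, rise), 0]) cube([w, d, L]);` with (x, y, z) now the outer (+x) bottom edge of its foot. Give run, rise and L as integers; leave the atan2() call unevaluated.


translate([336, 0, 630]) cube([76, 982, 52]);
translate([0, 67, 0]) rotate([0, atan2(336, 630), 0]) cube([33, 34, 714]);
translate([748, 67, 0]) mirror([1, 0, 0]) rotate([0, atan2(336, 630), 0]) cube([33, 34, 714]);
translate([0, 881, 0]) rotate([0, atan2(336, 630), 0]) cube([33, 34, 714]);
translate([748, 881, 0]) mirror([1, 0, 0]) rotate([0, atan2(336, 630), 0]) cube([33, 34, 714]);


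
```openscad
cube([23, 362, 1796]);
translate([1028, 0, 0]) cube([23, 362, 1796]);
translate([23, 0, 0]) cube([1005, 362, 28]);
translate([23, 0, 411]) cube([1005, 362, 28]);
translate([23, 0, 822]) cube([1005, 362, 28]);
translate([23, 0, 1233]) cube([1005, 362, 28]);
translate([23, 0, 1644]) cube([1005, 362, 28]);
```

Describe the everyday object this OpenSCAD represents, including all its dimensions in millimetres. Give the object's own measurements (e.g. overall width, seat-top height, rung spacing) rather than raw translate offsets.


An open bookshelf. Two side panels, each 23 mm thick, 362 mm deep and 1796 mm tall, stand 1051 mm apart (outside-to-outside). Between them sit 5 shelves, each 28 mm thick and 362 mm deep, spanning the full gap between the sides. The bottom shelf rests on the floor (its underside at z = 0) and the clear gap between one shelf's top and the next shelf's underside is 383 mm.


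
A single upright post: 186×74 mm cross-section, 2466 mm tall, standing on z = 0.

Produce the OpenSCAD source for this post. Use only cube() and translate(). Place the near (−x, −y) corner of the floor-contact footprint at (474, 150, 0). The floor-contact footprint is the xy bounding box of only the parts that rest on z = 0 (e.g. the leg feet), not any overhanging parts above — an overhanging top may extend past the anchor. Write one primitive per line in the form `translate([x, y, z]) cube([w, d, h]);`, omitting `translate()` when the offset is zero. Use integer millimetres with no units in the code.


translate([474, 150, 0]) cube([186, 74, 2466]);


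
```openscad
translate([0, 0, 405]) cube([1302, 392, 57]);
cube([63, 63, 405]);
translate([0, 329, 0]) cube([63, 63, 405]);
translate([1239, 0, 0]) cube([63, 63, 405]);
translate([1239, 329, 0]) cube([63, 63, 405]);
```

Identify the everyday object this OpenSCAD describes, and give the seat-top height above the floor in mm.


A bench. The seat-top height is 462 mm.

A long slab on four corner posts — a bench. The slab sits at z = 405 with thickness 57, so the top is 405 + 57 = 462 mm.


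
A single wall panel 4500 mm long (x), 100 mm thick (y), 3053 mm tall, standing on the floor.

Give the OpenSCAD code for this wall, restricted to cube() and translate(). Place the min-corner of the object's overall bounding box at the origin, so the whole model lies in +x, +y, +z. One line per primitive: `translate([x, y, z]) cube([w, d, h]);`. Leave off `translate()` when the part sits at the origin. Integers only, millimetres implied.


cube([4500, 100, 3053]);


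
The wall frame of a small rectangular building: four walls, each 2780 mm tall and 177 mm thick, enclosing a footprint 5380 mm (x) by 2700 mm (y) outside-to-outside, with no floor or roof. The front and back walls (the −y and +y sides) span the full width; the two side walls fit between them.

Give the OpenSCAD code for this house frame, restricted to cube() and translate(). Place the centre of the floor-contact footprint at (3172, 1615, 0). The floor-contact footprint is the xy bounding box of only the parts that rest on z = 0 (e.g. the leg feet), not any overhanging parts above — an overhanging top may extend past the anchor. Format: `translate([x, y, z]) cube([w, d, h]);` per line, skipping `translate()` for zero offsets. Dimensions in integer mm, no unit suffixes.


translate([482, 265, 0]) cube([5380, 177, 2780]);
translate([482, 2788, 0]) cube([5380, 177, 2780]);
translate([482, 442, 0]) cube([177, 2346, 2780]);
translate([5685, 442, 0]) cube([177, 2346, 2780]);
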